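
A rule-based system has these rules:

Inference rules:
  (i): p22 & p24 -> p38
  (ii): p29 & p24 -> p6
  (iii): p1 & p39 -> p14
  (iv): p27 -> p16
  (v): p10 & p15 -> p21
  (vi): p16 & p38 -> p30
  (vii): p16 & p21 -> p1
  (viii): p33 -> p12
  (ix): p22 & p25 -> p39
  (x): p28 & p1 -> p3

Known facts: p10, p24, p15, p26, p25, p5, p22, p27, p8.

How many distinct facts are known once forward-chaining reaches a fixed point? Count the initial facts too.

16

Round 1: (i) [p22 & p24 -> p38]; (iv) [p27 -> p16]; (v) [p10 & p15 -> p21]; (ix) [p22 & p25 -> p39]. New: p38, p16, p21, p39.
Round 2: (vi) [p16 & p38 -> p30]; (vii) [p16 & p21 -> p1]. New: p30, p1.
Round 3: (iii) [p1 & p39 -> p14]. New: p14.
Closure: {p1, p10, p14, p15, p16, p21, p22, p24, p25, p26, p27, p30, p38, p39, p5, p8} — 16 facts.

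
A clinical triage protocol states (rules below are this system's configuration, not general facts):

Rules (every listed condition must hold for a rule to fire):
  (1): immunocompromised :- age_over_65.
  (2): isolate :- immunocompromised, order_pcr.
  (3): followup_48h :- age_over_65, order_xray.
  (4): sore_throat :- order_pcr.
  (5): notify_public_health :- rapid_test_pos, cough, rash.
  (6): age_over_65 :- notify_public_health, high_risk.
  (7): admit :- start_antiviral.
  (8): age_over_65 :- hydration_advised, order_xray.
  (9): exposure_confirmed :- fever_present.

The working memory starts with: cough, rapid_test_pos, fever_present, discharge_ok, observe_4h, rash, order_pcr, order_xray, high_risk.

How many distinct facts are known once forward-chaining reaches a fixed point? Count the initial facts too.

Round 1: (4) [sore_throat :- order_pcr.]; (5) [notify_public_health :- rapid_test_pos, cough, rash.]; (9) [exposure_confirmed :- fever_present.]. Adds sore_throat, notify_public_health, exposure_confirmed.
Round 2: (6) [age_over_65 :- notify_public_health, high_risk.]. Adds age_over_65.
Round 3: (1) [immunocompromised :- age_over_65.]; (3) [followup_48h :- age_over_65, order_xray.]. Adds immunocompromised, followup_48h.
Round 4: (2) [isolate :- immunocompromised, order_pcr.]. Adds isolate.
Closure: {age_over_65, cough, discharge_ok, exposure_confirmed, fever_present, followup_48h, high_risk, immunocompromised, isolate, notify_public_health, observe_4h, order_pcr, order_xray, rapid_test_pos, rash, sore_throat} — 16 facts.

16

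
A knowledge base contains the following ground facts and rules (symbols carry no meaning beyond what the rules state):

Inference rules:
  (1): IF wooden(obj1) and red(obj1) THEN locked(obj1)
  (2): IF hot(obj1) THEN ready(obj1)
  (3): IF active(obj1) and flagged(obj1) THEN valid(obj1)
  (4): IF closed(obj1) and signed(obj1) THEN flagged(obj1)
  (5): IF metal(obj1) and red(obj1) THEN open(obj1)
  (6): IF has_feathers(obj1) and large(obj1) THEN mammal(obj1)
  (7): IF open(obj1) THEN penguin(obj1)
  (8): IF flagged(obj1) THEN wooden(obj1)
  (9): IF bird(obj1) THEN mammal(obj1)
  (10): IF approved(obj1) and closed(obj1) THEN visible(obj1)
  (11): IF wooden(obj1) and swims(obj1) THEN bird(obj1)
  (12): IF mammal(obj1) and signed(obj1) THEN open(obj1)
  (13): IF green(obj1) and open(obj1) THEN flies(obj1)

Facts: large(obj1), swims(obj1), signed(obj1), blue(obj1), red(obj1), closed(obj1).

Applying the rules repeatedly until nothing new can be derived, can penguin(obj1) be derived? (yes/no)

yes

Round 1: (4) [IF closed(obj1) and signed(obj1) THEN flagged(obj1)]. Adds flagged(obj1).
Round 2: (8) [IF flagged(obj1) THEN wooden(obj1)]. Adds wooden(obj1).
Round 3: (1) [IF wooden(obj1) and red(obj1) THEN locked(obj1)]; (11) [IF wooden(obj1) and swims(obj1) THEN bird(obj1)]. Adds locked(obj1), bird(obj1).
Round 4: (9) [IF bird(obj1) THEN mammal(obj1)]. Adds mammal(obj1).
Round 5: (12) [IF mammal(obj1) and signed(obj1) THEN open(obj1)]. Adds open(obj1).
Round 6: (7) [IF open(obj1) THEN penguin(obj1)]. Adds penguin(obj1).
penguin(obj1) appears in round 6, so it is derivable.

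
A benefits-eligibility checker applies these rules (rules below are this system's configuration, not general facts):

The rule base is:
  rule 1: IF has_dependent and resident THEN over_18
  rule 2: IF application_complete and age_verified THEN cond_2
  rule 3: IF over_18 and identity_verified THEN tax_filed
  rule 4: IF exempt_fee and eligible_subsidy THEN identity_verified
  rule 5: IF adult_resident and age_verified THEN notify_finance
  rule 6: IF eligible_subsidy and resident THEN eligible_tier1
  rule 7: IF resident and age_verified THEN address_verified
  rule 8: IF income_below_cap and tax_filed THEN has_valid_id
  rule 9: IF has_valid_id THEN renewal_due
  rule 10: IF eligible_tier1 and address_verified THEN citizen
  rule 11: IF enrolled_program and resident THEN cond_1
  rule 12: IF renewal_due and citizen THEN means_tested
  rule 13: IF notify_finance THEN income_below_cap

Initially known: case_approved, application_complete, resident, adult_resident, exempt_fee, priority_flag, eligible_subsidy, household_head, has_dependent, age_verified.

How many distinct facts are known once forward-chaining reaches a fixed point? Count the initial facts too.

Round 1 — rule 1, rule 2, rule 4, rule 5, rule 6, rule 7, derive over_18, cond_2, identity_verified, notify_finance, eligible_tier1, address_verified.
Round 2 — rule 3, rule 10, rule 13, derive tax_filed, citizen, income_below_cap.
Round 3 — rule 8, derive has_valid_id.
Round 4 — rule 9, derive renewal_due.
Round 5 — rule 12, derive means_tested.
Closure: {address_verified, adult_resident, age_verified, application_complete, case_approved, citizen, cond_2, eligible_subsidy, eligible_tier1, exempt_fee, has_dependent, has_valid_id, household_head, identity_verified, income_below_cap, means_tested, notify_finance, over_18, priority_flag, renewal_due, resident, tax_filed} — 22 facts.

22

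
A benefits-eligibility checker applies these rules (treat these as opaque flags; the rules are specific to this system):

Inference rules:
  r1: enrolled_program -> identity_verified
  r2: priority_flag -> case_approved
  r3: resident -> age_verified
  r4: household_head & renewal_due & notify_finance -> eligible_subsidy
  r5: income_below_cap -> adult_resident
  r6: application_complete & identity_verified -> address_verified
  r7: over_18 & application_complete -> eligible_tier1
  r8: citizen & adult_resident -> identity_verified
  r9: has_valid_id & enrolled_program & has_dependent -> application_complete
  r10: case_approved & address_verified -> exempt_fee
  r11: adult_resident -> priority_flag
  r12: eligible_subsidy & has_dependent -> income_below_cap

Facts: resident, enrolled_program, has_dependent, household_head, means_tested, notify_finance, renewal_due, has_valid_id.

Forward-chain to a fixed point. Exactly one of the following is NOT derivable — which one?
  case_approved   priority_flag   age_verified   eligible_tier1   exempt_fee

Round 1: r1 [enrolled_program -> identity_verified]; r3 [resident -> age_verified]; r4 [household_head & renewal_due & notify_finance -> eligible_subsidy]; r9 [has_valid_id & enrolled_program & has_dependent -> application_complete]. Adds identity_verified, age_verified, eligible_subsidy, application_complete.
Round 2: r6 [application_complete & identity_verified -> address_verified]; r12 [eligible_subsidy & has_dependent -> income_below_cap]. Adds address_verified, income_below_cap.
Round 3: r5 [income_below_cap -> adult_resident]. Adds adult_resident.
Round 4: r11 [adult_resident -> priority_flag]. Adds priority_flag.
Round 5: r2 [priority_flag -> case_approved]. Adds case_approved.
Round 6: r10 [case_approved & address_verified -> exempt_fee]. Adds exempt_fee.
Derived: priority_flag (round 4), case_approved (round 5), age_verified (round 1), exempt_fee (round 6). eligible_tier1 never appears in any round.

eligible_tier1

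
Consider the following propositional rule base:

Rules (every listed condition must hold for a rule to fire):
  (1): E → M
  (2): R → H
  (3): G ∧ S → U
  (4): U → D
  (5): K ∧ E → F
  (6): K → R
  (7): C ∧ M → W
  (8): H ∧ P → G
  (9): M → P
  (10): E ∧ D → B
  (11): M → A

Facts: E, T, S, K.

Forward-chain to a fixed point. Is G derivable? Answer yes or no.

Round 1: (1) [E → M]; (5) [K ∧ E → F]; (6) [K → R]. Adds M, F, R.
Round 2: (2) [R → H]; (9) [M → P]; (11) [M → A]. Adds H, P, A.
Round 3: (8) [H ∧ P → G]. Adds G.
Round 4: (3) [G ∧ S → U]. Adds U.
Round 5: (4) [U → D]. Adds D.
Round 6: (10) [E ∧ D → B]. Adds B.
G appears in round 3, so it is derivable.

yes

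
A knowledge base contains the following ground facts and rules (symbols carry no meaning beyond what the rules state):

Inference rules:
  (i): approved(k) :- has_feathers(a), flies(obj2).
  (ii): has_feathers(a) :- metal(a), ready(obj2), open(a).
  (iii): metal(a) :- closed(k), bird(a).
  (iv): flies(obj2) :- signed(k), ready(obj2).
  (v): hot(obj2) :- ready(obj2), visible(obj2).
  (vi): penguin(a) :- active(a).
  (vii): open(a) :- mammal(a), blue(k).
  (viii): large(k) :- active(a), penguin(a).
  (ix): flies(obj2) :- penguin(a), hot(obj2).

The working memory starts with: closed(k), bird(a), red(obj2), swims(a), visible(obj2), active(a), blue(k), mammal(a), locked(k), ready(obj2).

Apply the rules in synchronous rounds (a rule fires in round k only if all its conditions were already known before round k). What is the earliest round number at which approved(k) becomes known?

[1] (iii) [metal(a) :- closed(k), bird(a).]; (v) [hot(obj2) :- ready(obj2), visible(obj2).]; (vi) [penguin(a) :- active(a).]; (vii) [open(a) :- mammal(a), blue(k).]. ⇒ new: metal(a), hot(obj2), penguin(a), open(a).
[2] (ii) [has_feathers(a) :- metal(a), ready(obj2), open(a).]; (viii) [large(k) :- active(a), penguin(a).]; (ix) [flies(obj2) :- penguin(a), hot(obj2).]. ⇒ new: has_feathers(a), large(k), flies(obj2).
[3] (i) [approved(k) :- has_feathers(a), flies(obj2).]. ⇒ new: approved(k).
approved(k) first appears in round 3.

3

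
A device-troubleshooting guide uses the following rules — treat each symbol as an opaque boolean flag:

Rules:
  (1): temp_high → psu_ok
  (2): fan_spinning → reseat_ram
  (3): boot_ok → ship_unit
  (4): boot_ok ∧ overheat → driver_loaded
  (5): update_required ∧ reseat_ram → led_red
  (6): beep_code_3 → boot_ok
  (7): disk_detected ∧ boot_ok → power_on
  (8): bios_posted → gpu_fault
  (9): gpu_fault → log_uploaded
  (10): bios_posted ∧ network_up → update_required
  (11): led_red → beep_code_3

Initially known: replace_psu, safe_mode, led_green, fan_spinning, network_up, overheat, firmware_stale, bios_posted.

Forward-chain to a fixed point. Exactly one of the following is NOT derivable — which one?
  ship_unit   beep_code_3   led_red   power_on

power_on

Round 1: (2) [fan_spinning → reseat_ram]; (8) [bios_posted → gpu_fault]; (10) [bios_posted ∧ network_up → update_required]. New: reseat_ram, gpu_fault, update_required.
Round 2: (5) [update_required ∧ reseat_ram → led_red]; (9) [gpu_fault → log_uploaded]. New: led_red, log_uploaded.
Round 3: (11) [led_red → beep_code_3]. New: beep_code_3.
Round 4: (6) [beep_code_3 → boot_ok]. New: boot_ok.
Round 5: (3) [boot_ok → ship_unit]; (4) [boot_ok ∧ overheat → driver_loaded]. New: ship_unit, driver_loaded.
Derived: beep_code_3 (round 3), led_red (round 2), ship_unit (round 5). power_on never appears in any round.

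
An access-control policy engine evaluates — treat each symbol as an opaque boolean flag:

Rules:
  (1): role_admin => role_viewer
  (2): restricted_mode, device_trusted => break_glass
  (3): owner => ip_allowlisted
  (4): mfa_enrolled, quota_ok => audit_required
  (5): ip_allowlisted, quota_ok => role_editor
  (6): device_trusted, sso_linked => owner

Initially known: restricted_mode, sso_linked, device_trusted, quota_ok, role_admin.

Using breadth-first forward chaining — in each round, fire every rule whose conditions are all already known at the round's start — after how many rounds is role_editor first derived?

3

Round 1: (1) [role_admin => role_viewer]; (2) [restricted_mode, device_trusted => break_glass]; (6) [device_trusted, sso_linked => owner]. New: role_viewer, break_glass, owner.
Round 2: (3) [owner => ip_allowlisted]. New: ip_allowlisted.
Round 3: (5) [ip_allowlisted, quota_ok => role_editor]. New: role_editor.
role_editor first appears in round 3.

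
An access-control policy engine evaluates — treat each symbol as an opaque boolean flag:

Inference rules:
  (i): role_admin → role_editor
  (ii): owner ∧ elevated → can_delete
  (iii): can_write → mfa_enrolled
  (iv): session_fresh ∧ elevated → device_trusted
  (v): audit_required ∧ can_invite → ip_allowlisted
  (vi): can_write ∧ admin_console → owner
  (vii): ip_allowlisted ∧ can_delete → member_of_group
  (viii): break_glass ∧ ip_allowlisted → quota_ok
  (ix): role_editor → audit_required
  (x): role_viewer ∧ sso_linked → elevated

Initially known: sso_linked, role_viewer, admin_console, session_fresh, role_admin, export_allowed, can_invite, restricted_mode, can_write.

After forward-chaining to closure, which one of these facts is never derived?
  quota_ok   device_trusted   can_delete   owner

quota_ok

Round 1 — (i), (iii), (vi), (x), derive role_editor, mfa_enrolled, owner, elevated.
Round 2 — (ii), (iv), (ix), derive can_delete, device_trusted, audit_required.
Round 3 — (v), derive ip_allowlisted.
Round 4 — (vii), derive member_of_group.
Derived: owner (round 1), device_trusted (round 2), can_delete (round 2). quota_ok never appears in any round.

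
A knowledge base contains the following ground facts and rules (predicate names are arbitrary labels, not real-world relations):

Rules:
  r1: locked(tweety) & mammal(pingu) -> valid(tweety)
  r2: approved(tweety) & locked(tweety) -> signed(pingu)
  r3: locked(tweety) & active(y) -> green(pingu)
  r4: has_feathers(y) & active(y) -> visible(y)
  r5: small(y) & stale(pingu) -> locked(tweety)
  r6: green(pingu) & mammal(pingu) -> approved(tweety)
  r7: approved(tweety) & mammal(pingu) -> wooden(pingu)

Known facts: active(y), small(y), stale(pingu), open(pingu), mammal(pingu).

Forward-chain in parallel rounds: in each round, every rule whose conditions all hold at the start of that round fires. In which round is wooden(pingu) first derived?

Round 1: r5 [small(y) & stale(pingu) -> locked(tweety)]. New: locked(tweety).
Round 2: r1 [locked(tweety) & mammal(pingu) -> valid(tweety)]; r3 [locked(tweety) & active(y) -> green(pingu)]. New: valid(tweety), green(pingu).
Round 3: r6 [green(pingu) & mammal(pingu) -> approved(tweety)]. New: approved(tweety).
Round 4: r2 [approved(tweety) & locked(tweety) -> signed(pingu)]; r7 [approved(tweety) & mammal(pingu) -> wooden(pingu)]. New: signed(pingu), wooden(pingu).
wooden(pingu) first appears in round 4.

4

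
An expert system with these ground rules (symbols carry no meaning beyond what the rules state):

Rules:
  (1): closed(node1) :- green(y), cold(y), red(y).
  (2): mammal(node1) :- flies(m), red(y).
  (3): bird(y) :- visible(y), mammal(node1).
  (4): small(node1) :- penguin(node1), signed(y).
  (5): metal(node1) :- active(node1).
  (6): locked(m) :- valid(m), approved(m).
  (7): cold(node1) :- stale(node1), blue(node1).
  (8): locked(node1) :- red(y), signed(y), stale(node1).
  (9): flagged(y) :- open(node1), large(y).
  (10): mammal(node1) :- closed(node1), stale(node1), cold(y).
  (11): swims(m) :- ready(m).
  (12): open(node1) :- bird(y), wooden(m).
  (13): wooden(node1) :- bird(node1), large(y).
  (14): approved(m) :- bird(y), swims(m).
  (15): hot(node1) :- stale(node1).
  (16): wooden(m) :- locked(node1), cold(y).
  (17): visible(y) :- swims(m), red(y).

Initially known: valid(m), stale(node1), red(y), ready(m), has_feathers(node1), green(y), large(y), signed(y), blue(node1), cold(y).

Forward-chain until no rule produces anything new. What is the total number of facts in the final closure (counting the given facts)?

Round 1: (1) [closed(node1) :- green(y), cold(y), red(y).]; (7) [cold(node1) :- stale(node1), blue(node1).]; (8) [locked(node1) :- red(y), signed(y), stale(node1).]; (11) [swims(m) :- ready(m).]; (15) [hot(node1) :- stale(node1).]. New: closed(node1), cold(node1), locked(node1), swims(m), hot(node1).
Round 2: (10) [mammal(node1) :- closed(node1), stale(node1), cold(y).]; (16) [wooden(m) :- locked(node1), cold(y).]; (17) [visible(y) :- swims(m), red(y).]. New: mammal(node1), wooden(m), visible(y).
Round 3: (3) [bird(y) :- visible(y), mammal(node1).]. New: bird(y).
Round 4: (12) [open(node1) :- bird(y), wooden(m).]; (14) [approved(m) :- bird(y), swims(m).]. New: open(node1), approved(m).
Round 5: (6) [locked(m) :- valid(m), approved(m).]; (9) [flagged(y) :- open(node1), large(y).]. New: locked(m), flagged(y).
Closure: {approved(m), bird(y), blue(node1), closed(node1), cold(node1), cold(y), flagged(y), green(y), has_feathers(node1), hot(node1), large(y), locked(m), locked(node1), mammal(node1), open(node1), ready(m), red(y), signed(y), stale(node1), swims(m), valid(m), visible(y), wooden(m)} — 23 facts.

23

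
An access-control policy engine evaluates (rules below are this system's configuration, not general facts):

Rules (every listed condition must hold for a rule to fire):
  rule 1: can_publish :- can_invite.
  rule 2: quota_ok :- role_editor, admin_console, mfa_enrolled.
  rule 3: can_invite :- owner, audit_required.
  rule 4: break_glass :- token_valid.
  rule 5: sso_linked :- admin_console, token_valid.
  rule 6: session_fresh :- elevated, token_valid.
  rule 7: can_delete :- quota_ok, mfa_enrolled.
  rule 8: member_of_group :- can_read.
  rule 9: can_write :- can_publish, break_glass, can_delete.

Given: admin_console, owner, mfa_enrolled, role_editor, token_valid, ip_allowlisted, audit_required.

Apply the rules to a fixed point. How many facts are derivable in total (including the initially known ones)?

14

[1] rule 2 [quota_ok :- role_editor, admin_console, mfa_enrolled.]; rule 3 [can_invite :- owner, audit_required.]; rule 4 [break_glass :- token_valid.]; rule 5 [sso_linked :- admin_console, token_valid.]. ⇒ new: quota_ok, can_invite, break_glass, sso_linked.
[2] rule 1 [can_publish :- can_invite.]; rule 7 [can_delete :- quota_ok, mfa_enrolled.]. ⇒ new: can_publish, can_delete.
[3] rule 9 [can_write :- can_publish, break_glass, can_delete.]. ⇒ new: can_write.
Closure: {admin_console, audit_required, break_glass, can_delete, can_invite, can_publish, can_write, ip_allowlisted, mfa_enrolled, owner, quota_ok, role_editor, sso_linked, token_valid} — 14 facts.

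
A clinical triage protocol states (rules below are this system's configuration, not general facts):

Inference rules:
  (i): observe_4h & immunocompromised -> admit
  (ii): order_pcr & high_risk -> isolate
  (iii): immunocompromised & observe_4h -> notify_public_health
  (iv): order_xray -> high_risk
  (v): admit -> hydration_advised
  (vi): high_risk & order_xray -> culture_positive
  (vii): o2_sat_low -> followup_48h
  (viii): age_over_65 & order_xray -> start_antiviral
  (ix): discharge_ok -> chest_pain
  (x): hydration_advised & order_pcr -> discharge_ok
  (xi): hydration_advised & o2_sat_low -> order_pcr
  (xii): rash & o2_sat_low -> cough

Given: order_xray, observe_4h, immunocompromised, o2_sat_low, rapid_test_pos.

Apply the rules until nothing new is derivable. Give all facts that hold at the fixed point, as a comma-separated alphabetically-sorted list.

admit, chest_pain, culture_positive, discharge_ok, followup_48h, high_risk, hydration_advised, immunocompromised, isolate, notify_public_health, o2_sat_low, observe_4h, order_pcr, order_xray, rapid_test_pos

Round 1: (i) [observe_4h & immunocompromised -> admit]; (iii) [immunocompromised & observe_4h -> notify_public_health]; (iv) [order_xray -> high_risk]; (vii) [o2_sat_low -> followup_48h]. New: admit, notify_public_health, high_risk, followup_48h.
Round 2: (v) [admit -> hydration_advised]; (vi) [high_risk & order_xray -> culture_positive]. New: hydration_advised, culture_positive.
Round 3: (xi) [hydration_advised & o2_sat_low -> order_pcr]. New: order_pcr.
Round 4: (ii) [order_pcr & high_risk -> isolate]; (x) [hydration_advised & order_pcr -> discharge_ok]. New: isolate, discharge_ok.
Round 5: (ix) [discharge_ok -> chest_pain]. New: chest_pain.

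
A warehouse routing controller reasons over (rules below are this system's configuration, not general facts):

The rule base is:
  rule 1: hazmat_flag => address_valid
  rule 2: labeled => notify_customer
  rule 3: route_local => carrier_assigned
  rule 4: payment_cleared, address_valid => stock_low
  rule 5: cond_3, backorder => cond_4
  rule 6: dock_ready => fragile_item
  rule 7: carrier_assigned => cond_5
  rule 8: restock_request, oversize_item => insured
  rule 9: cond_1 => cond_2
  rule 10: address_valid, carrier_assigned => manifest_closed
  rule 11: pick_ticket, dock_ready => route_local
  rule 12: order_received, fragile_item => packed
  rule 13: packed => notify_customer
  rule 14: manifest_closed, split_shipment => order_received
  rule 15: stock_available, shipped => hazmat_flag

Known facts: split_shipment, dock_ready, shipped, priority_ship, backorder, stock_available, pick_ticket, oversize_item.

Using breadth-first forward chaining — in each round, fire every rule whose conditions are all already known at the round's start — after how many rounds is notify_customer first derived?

Round 1 fires rule 6, rule 11, rule 15, giving fragile_item, route_local, hazmat_flag.
Round 2 fires rule 1, rule 3, giving address_valid, carrier_assigned.
Round 3 fires rule 7, rule 10, giving cond_5, manifest_closed.
Round 4 fires rule 14, giving order_received.
Round 5 fires rule 12, giving packed.
Round 6 fires rule 13, giving notify_customer.
notify_customer first appears in round 6.

6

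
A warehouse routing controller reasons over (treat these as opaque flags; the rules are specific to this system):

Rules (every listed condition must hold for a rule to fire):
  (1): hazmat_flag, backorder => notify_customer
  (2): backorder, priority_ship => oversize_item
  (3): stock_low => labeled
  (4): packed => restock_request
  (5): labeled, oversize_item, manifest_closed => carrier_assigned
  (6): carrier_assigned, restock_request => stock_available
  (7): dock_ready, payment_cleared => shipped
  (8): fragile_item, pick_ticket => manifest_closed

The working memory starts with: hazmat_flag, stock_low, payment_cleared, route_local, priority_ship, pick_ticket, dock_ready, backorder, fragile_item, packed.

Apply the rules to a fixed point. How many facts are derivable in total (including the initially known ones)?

18

Round 1 fires (1), (2), (3), (4), (7), (8), giving notify_customer, oversize_item, labeled, restock_request, shipped, manifest_closed.
Round 2 fires (5), giving carrier_assigned.
Round 3 fires (6), giving stock_available.
Closure: {backorder, carrier_assigned, dock_ready, fragile_item, hazmat_flag, labeled, manifest_closed, notify_customer, oversize_item, packed, payment_cleared, pick_ticket, priority_ship, restock_request, route_local, shipped, stock_available, stock_low} — 18 facts.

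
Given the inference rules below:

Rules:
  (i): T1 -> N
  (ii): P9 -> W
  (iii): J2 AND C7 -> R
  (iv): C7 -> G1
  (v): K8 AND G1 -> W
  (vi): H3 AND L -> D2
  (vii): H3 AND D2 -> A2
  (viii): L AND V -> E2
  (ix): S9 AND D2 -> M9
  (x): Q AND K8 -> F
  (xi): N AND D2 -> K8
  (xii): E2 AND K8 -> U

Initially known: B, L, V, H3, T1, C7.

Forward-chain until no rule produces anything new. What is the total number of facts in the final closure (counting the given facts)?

14

Round 1 fires (i), (iv), (vi), (viii), giving N, G1, D2, E2.
Round 2 fires (vii), (xi), giving A2, K8.
Round 3 fires (v), (xii), giving W, U.
Closure: {A2, B, C7, D2, E2, G1, H3, K8, L, N, T1, U, V, W} — 14 facts.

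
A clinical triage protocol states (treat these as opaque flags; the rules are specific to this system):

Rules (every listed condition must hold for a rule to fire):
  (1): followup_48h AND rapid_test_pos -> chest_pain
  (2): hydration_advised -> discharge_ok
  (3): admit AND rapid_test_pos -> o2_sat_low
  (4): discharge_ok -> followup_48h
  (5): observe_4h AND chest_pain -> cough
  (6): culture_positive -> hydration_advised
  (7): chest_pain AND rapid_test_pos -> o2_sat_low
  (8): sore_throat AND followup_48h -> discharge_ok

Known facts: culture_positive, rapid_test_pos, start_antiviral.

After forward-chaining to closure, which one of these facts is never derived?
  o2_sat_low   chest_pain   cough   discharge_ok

cough

Round 1 fires (6), giving hydration_advised.
Round 2 fires (2), giving discharge_ok.
Round 3 fires (4), giving followup_48h.
Round 4 fires (1), giving chest_pain.
Round 5 fires (7), giving o2_sat_low.
Derived: chest_pain (round 4), discharge_ok (round 2), o2_sat_low (round 5). cough never appears in any round.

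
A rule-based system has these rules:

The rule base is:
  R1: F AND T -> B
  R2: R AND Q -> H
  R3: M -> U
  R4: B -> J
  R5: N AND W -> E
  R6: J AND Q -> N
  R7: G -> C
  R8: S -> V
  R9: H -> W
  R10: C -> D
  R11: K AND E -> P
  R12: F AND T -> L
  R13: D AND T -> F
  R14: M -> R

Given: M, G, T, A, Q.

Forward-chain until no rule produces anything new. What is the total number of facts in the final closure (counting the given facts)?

17

[1] R3 [M -> U]; R7 [G -> C]; R14 [M -> R]. ⇒ new: U, C, R.
[2] R2 [R AND Q -> H]; R10 [C -> D]. ⇒ new: H, D.
[3] R9 [H -> W]; R13 [D AND T -> F]. ⇒ new: W, F.
[4] R1 [F AND T -> B]; R12 [F AND T -> L]. ⇒ new: B, L.
[5] R4 [B -> J]. ⇒ new: J.
[6] R6 [J AND Q -> N]. ⇒ new: N.
[7] R5 [N AND W -> E]. ⇒ new: E.
Closure: {A, B, C, D, E, F, G, H, J, L, M, N, Q, R, T, U, W} — 17 facts.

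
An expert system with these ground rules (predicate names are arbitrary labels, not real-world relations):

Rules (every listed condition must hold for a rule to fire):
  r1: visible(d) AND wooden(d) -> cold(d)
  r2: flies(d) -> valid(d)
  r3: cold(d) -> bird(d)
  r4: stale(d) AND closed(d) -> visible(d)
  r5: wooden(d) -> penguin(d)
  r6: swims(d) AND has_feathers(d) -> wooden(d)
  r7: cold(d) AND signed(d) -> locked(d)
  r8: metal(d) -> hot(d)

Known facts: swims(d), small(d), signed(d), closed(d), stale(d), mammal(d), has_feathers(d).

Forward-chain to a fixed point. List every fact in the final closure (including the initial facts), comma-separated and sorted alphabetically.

bird(d), closed(d), cold(d), has_feathers(d), locked(d), mammal(d), penguin(d), signed(d), small(d), stale(d), swims(d), visible(d), wooden(d)

Round 1: r4 [stale(d) AND closed(d) -> visible(d)]; r6 [swims(d) AND has_feathers(d) -> wooden(d)]. New: visible(d), wooden(d).
Round 2: r1 [visible(d) AND wooden(d) -> cold(d)]; r5 [wooden(d) -> penguin(d)]. New: cold(d), penguin(d).
Round 3: r3 [cold(d) -> bird(d)]; r7 [cold(d) AND signed(d) -> locked(d)]. New: bird(d), locked(d).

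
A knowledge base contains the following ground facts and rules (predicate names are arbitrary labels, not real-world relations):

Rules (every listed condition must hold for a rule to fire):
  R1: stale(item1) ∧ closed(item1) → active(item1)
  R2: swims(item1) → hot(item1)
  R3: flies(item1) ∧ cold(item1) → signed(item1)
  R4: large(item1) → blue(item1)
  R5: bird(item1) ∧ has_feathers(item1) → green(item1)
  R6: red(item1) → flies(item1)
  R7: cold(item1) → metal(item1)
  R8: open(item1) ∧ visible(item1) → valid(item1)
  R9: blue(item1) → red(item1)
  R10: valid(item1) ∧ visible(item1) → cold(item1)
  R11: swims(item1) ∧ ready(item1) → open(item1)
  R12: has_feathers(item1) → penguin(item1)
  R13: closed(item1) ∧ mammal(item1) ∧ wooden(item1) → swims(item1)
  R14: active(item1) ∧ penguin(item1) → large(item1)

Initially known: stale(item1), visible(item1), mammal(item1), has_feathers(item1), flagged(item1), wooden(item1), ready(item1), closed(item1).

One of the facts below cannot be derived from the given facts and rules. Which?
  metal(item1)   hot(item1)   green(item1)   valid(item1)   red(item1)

green(item1)

Round 1: R1 [stale(item1) ∧ closed(item1) → active(item1)]; R12 [has_feathers(item1) → penguin(item1)]; R13 [closed(item1) ∧ mammal(item1) ∧ wooden(item1) → swims(item1)]. New: active(item1), penguin(item1), swims(item1).
Round 2: R2 [swims(item1) → hot(item1)]; R11 [swims(item1) ∧ ready(item1) → open(item1)]; R14 [active(item1) ∧ penguin(item1) → large(item1)]. New: hot(item1), open(item1), large(item1).
Round 3: R4 [large(item1) → blue(item1)]; R8 [open(item1) ∧ visible(item1) → valid(item1)]. New: blue(item1), valid(item1).
Round 4: R9 [blue(item1) → red(item1)]; R10 [valid(item1) ∧ visible(item1) → cold(item1)]. New: red(item1), cold(item1).
Round 5: R6 [red(item1) → flies(item1)]; R7 [cold(item1) → metal(item1)]. New: flies(item1), metal(item1).
Round 6: R3 [flies(item1) ∧ cold(item1) → signed(item1)]. New: signed(item1).
Derived: hot(item1) (round 2), valid(item1) (round 3), red(item1) (round 4), metal(item1) (round 5). green(item1) never appears in any round.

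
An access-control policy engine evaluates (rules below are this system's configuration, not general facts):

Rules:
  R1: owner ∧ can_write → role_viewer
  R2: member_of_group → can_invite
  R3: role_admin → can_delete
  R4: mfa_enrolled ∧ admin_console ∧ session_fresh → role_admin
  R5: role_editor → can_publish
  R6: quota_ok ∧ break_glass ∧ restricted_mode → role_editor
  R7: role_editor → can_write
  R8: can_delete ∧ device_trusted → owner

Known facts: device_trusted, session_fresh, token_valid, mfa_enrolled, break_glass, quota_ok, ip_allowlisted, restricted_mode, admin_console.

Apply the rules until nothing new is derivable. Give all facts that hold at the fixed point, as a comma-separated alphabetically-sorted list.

admin_console, break_glass, can_delete, can_publish, can_write, device_trusted, ip_allowlisted, mfa_enrolled, owner, quota_ok, restricted_mode, role_admin, role_editor, role_viewer, session_fresh, token_valid

Round 1 — R4, R6, derive role_admin, role_editor.
Round 2 — R3, R5, R7, derive can_delete, can_publish, can_write.
Round 3 — R8, derive owner.
Round 4 — R1, derive role_viewer.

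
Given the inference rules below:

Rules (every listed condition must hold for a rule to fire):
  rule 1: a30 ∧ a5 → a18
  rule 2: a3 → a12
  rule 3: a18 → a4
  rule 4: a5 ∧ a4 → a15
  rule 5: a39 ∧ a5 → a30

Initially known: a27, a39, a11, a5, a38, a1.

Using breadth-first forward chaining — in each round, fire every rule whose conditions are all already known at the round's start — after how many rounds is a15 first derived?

4

Round 1: rule 5 [a39 ∧ a5 → a30]. Adds a30.
Round 2: rule 1 [a30 ∧ a5 → a18]. Adds a18.
Round 3: rule 3 [a18 → a4]. Adds a4.
Round 4: rule 4 [a5 ∧ a4 → a15]. Adds a15.
a15 first appears in round 4.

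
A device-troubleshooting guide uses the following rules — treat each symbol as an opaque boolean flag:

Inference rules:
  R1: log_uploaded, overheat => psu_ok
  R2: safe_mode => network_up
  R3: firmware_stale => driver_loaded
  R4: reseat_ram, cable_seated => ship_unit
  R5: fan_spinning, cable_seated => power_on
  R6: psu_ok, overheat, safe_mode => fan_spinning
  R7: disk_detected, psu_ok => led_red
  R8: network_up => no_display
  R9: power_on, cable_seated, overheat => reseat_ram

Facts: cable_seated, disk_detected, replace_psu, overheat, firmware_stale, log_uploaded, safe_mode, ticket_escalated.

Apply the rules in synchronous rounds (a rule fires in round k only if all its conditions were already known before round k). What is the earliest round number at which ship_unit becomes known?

5

Round 1 fires R1, R2, R3, giving psu_ok, network_up, driver_loaded.
Round 2 fires R6, R7, R8, giving fan_spinning, led_red, no_display.
Round 3 fires R5, giving power_on.
Round 4 fires R9, giving reseat_ram.
Round 5 fires R4, giving ship_unit.
ship_unit first appears in round 5.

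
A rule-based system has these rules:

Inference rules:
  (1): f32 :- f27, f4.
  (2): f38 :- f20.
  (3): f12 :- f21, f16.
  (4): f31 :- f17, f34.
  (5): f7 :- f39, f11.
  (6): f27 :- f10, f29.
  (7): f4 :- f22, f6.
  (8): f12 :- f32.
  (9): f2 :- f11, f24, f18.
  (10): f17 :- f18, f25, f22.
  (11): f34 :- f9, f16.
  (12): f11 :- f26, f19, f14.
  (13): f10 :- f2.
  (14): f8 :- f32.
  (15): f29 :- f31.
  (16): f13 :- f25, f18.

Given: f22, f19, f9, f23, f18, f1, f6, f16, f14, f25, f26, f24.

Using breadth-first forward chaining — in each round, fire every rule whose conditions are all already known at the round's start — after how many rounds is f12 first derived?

6

Round 1: (7) [f4 :- f22, f6.]; (10) [f17 :- f18, f25, f22.]; (11) [f34 :- f9, f16.]; (12) [f11 :- f26, f19, f14.]; (16) [f13 :- f25, f18.]. Adds f4, f17, f34, f11, f13.
Round 2: (4) [f31 :- f17, f34.]; (9) [f2 :- f11, f24, f18.]. Adds f31, f2.
Round 3: (13) [f10 :- f2.]; (15) [f29 :- f31.]. Adds f10, f29.
Round 4: (6) [f27 :- f10, f29.]. Adds f27.
Round 5: (1) [f32 :- f27, f4.]. Adds f32.
Round 6: (8) [f12 :- f32.]; (14) [f8 :- f32.]. Adds f12, f8.
f12 first appears in round 6.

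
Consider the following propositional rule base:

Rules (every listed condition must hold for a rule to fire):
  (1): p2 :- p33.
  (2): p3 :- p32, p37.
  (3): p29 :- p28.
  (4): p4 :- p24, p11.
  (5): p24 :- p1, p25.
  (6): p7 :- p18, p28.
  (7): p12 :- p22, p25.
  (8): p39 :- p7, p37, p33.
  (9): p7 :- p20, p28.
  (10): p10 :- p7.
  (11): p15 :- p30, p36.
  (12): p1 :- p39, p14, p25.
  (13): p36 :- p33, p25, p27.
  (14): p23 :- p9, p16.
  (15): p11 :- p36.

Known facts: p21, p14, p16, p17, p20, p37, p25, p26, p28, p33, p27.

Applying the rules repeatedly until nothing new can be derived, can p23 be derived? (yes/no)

no

Round 1: (1) [p2 :- p33.]; (3) [p29 :- p28.]; (9) [p7 :- p20, p28.]; (13) [p36 :- p33, p25, p27.]. Adds p2, p29, p7, p36.
Round 2: (8) [p39 :- p7, p37, p33.]; (10) [p10 :- p7.]; (15) [p11 :- p36.]. Adds p39, p10, p11.
Round 3: (12) [p1 :- p39, p14, p25.]. Adds p1.
Round 4: (5) [p24 :- p1, p25.]. Adds p24.
Round 5: (4) [p4 :- p24, p11.]. Adds p4.
Fixed point reached. p23 is concluded only by (14); (14) needs p9 (never derived).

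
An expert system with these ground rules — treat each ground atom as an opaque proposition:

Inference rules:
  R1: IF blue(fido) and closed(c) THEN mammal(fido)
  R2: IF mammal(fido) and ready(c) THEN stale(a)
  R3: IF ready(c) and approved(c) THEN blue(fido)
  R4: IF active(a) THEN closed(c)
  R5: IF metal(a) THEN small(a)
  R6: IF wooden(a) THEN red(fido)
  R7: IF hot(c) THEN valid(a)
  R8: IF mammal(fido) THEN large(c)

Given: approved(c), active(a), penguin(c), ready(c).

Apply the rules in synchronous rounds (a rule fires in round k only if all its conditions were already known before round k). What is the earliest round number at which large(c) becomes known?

Round 1 fires R3, R4, giving blue(fido), closed(c).
Round 2 fires R1, giving mammal(fido).
Round 3 fires R2, R8, giving stale(a), large(c).
large(c) first appears in round 3.

3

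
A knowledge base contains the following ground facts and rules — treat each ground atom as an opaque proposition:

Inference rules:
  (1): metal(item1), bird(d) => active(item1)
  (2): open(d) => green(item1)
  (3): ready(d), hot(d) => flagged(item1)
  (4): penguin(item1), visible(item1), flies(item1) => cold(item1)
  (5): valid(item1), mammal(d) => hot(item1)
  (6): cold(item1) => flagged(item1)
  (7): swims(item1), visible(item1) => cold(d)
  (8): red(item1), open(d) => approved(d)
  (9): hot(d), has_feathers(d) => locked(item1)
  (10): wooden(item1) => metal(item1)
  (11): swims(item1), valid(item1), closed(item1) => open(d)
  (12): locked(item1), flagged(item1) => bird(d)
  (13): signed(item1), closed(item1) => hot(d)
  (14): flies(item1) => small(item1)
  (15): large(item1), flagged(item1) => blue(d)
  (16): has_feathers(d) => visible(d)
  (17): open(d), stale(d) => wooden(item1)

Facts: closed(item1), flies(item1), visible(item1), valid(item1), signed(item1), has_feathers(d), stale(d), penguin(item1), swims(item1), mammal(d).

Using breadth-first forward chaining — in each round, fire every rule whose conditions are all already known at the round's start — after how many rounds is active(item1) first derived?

Round 1: (4) [penguin(item1), visible(item1), flies(item1) => cold(item1)]; (5) [valid(item1), mammal(d) => hot(item1)]; (7) [swims(item1), visible(item1) => cold(d)]; (11) [swims(item1), valid(item1), closed(item1) => open(d)]; (13) [signed(item1), closed(item1) => hot(d)]; (14) [flies(item1) => small(item1)]; (16) [has_feathers(d) => visible(d)]. New: cold(item1), hot(item1), cold(d), open(d), hot(d), small(item1), visible(d).
Round 2: (2) [open(d) => green(item1)]; (6) [cold(item1) => flagged(item1)]; (9) [hot(d), has_feathers(d) => locked(item1)]; (17) [open(d), stale(d) => wooden(item1)]. New: green(item1), flagged(item1), locked(item1), wooden(item1).
Round 3: (10) [wooden(item1) => metal(item1)]; (12) [locked(item1), flagged(item1) => bird(d)]. New: metal(item1), bird(d).
Round 4: (1) [metal(item1), bird(d) => active(item1)]. New: active(item1).
active(item1) first appears in round 4.

4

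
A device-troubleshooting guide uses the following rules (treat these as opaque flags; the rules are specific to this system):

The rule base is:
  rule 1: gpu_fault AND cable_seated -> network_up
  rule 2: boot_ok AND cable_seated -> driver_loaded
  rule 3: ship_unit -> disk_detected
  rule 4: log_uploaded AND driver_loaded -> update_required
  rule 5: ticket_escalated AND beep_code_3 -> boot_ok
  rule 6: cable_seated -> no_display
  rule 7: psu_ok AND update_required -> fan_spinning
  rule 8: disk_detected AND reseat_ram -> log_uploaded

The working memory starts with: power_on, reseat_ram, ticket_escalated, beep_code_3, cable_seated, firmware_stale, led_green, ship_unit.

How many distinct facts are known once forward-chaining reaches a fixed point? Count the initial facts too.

14

Round 1 fires rule 3, rule 5, rule 6, giving disk_detected, boot_ok, no_display.
Round 2 fires rule 2, rule 8, giving driver_loaded, log_uploaded.
Round 3 fires rule 4, giving update_required.
Closure: {beep_code_3, boot_ok, cable_seated, disk_detected, driver_loaded, firmware_stale, led_green, log_uploaded, no_display, power_on, reseat_ram, ship_unit, ticket_escalated, update_required} — 14 facts.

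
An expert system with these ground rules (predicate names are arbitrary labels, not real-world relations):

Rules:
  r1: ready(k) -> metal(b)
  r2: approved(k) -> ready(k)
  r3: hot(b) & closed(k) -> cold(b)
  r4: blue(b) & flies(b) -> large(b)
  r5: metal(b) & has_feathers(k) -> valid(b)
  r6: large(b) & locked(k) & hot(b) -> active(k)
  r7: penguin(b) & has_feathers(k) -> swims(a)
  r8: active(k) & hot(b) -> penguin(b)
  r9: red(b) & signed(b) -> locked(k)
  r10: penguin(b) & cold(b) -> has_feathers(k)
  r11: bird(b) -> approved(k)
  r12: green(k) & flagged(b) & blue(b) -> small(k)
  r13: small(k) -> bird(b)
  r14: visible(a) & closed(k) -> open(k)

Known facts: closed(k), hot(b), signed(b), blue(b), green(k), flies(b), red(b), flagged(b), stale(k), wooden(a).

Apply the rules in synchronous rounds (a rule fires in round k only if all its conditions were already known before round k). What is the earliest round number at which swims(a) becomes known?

[1] r3 [hot(b) & closed(k) -> cold(b)]; r4 [blue(b) & flies(b) -> large(b)]; r9 [red(b) & signed(b) -> locked(k)]; r12 [green(k) & flagged(b) & blue(b) -> small(k)]. ⇒ new: cold(b), large(b), locked(k), small(k).
[2] r6 [large(b) & locked(k) & hot(b) -> active(k)]; r13 [small(k) -> bird(b)]. ⇒ new: active(k), bird(b).
[3] r8 [active(k) & hot(b) -> penguin(b)]; r11 [bird(b) -> approved(k)]. ⇒ new: penguin(b), approved(k).
[4] r2 [approved(k) -> ready(k)]; r10 [penguin(b) & cold(b) -> has_feathers(k)]. ⇒ new: ready(k), has_feathers(k).
[5] r1 [ready(k) -> metal(b)]; r7 [penguin(b) & has_feathers(k) -> swims(a)]. ⇒ new: metal(b), swims(a).
swims(a) first appears in round 5.

5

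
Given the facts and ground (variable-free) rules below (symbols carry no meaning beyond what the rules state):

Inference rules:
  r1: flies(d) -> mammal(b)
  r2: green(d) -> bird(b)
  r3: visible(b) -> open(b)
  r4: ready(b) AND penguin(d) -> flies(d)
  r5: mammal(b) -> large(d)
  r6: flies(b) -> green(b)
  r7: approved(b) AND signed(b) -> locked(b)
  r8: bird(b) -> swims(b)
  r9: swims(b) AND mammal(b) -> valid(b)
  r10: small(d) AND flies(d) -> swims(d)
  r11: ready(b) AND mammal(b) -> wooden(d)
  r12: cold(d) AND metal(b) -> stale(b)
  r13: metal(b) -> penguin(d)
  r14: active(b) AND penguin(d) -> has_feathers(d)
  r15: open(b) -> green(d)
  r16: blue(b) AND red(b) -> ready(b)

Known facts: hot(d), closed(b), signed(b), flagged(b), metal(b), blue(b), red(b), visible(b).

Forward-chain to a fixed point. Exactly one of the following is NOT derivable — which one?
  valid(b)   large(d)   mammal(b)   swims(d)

swims(d)

[1] r3 [visible(b) -> open(b)]; r13 [metal(b) -> penguin(d)]; r16 [blue(b) AND red(b) -> ready(b)]. ⇒ new: open(b), penguin(d), ready(b).
[2] r4 [ready(b) AND penguin(d) -> flies(d)]; r15 [open(b) -> green(d)]. ⇒ new: flies(d), green(d).
[3] r1 [flies(d) -> mammal(b)]; r2 [green(d) -> bird(b)]. ⇒ new: mammal(b), bird(b).
[4] r5 [mammal(b) -> large(d)]; r8 [bird(b) -> swims(b)]; r11 [ready(b) AND mammal(b) -> wooden(d)]. ⇒ new: large(d), swims(b), wooden(d).
[5] r9 [swims(b) AND mammal(b) -> valid(b)]. ⇒ new: valid(b).
Derived: valid(b) (round 5), large(d) (round 4), mammal(b) (round 3). swims(d) never appears in any round.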